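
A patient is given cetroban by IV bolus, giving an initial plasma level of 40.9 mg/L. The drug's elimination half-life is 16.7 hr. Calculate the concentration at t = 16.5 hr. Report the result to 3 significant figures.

20.6 mg/L

k = ln 2 / 16.7 = 0.04151 hr⁻¹
C(t) = C₀ e^(−kt) = 40.9 × e^(−0.04151 × 16.5) = 40.9 × e^(−0.6848) = 40.9 × 0.5042 ≈ 20.6 mg/L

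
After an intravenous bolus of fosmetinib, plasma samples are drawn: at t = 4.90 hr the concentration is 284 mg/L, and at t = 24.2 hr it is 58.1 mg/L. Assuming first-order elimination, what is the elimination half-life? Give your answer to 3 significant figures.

8.43 hours

k = ln(C₁/C₂) / (t₂ − t₁) = ln(284/58.1) / (24.2 − 4.90)
  = 1.587 / 19.30 = 0.08222 hr⁻¹
t½ = ln 2 / k = ln 2 / 0.08222 ≈ 8.43 hours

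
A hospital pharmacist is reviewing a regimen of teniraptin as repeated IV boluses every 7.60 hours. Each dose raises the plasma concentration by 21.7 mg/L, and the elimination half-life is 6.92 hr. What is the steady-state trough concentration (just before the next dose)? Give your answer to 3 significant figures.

k = ln 2 / 6.92 = 0.1002 hr⁻¹
Fraction remaining after one interval: e^(−kτ) = e^(−0.1002 × 7.60) = 0.4671
R = 1 / (1 − 0.4671) = 1.876
Css,max = 21.7 × 1.876 = 40.72 mg/L
Css,min = Css,max × e^(−kτ) = 40.72 × 0.4671 ≈ 19.0 mg/L

19.0 mg/L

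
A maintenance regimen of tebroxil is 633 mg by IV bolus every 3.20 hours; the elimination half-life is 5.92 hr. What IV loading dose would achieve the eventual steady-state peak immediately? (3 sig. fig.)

2030 mg

k = ln 2 / 5.92 = 0.1171 hr⁻¹
Accumulation ratio R = 1 / (1 − e^(−kτ)) = 1 / (1 − e^(−0.1171×3.20)) = 1 / (1 − 0.6875) = 3.200
Loading dose = maintenance dose × R = 633 × 3.200 ≈ 2030 mg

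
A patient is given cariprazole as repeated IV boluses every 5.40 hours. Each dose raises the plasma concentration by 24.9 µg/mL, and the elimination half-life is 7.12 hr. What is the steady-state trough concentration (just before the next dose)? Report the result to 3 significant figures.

k = ln 2 / 7.12 = 0.09735 hr⁻¹
Fraction remaining after one interval: e^(−kτ) = e^(−0.09735 × 5.40) = 0.5911
R = 1 / (1 − 0.5911) = 2.446
Css,max = 24.9 × 2.446 = 60.90 µg/mL
Css,min = Css,max × e^(−kτ) = 60.90 × 0.5911 ≈ 36.0 µg/mL

36.0 µg/mL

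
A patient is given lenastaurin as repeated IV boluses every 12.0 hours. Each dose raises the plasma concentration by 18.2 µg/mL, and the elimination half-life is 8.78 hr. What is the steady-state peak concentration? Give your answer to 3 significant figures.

k = ln 2 / 8.78 = 0.07895 hr⁻¹
Fraction remaining after one interval: e^(−kτ) = e^(−0.07895 × 12.0) = 0.3878
R = 1 / (1 − 0.3878) = 1.633
Css,max = 18.2 × 1.633 ≈ 29.7 µg/mL

29.7 µg/mL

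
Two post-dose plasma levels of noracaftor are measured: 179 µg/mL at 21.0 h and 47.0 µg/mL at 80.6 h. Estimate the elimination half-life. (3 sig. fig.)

30.9 hours

k = ln(C₁/C₂) / (t₂ − t₁) = ln(179/47.0) / (80.6 − 21.0)
  = 1.337 / 59.60 = 0.02244 h⁻¹
t½ = ln 2 / k = ln 2 / 0.02244 ≈ 30.9 hours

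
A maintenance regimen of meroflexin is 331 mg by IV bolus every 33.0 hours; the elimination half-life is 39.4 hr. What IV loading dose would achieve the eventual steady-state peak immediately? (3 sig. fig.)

752 mg

k = ln 2 / 39.4 = 0.01759 hr⁻¹
Accumulation ratio R = 1 / (1 − e^(−kτ)) = 1 / (1 − e^(−0.01759×33.0)) = 1 / (1 − 0.5596) = 2.271
Loading dose = maintenance dose × R = 331 × 2.271 ≈ 752 mg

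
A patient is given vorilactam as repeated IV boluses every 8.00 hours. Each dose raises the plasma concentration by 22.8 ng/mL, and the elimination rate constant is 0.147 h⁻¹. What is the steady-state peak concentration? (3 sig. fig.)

33.0 ng/mL

Fraction remaining after one interval: e^(−kτ) = e^(−0.1470 × 8.00) = 0.3085
R = 1 / (1 − 0.3085) = 1.446
Css,max = 22.8 × 1.446 ≈ 33.0 ng/mL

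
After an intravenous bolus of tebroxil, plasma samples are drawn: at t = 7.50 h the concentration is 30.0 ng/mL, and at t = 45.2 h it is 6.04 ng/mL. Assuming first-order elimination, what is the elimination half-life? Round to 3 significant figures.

k = ln(C₁/C₂) / (t₂ − t₁) = ln(30.0/6.04) / (45.2 − 7.50)
  = 1.603 / 37.70 = 0.04251 h⁻¹
t½ = ln 2 / k = ln 2 / 0.04251 ≈ 16.3 hours

16.3 hours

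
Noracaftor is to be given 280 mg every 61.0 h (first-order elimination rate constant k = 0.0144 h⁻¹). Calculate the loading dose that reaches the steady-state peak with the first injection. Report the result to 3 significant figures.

Accumulation ratio R = 1 / (1 − e^(−kτ)) = 1 / (1 − e^(−0.01440×61.0)) = 1 / (1 − 0.4154) = 1.711
Loading dose = maintenance dose × R = 280 × 1.711 ≈ 479 mg

479 mg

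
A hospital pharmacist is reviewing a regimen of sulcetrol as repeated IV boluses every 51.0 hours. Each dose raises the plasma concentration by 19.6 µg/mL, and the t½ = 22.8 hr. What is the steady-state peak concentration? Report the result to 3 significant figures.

24.9 µg/mL

k = ln 2 / 22.8 = 0.03040 hr⁻¹
Fraction remaining after one interval: e^(−kτ) = e^(−0.03040 × 51.0) = 0.2122
R = 1 / (1 − 0.2122) = 1.269
Css,max = 19.6 × 1.269 ≈ 24.9 µg/mL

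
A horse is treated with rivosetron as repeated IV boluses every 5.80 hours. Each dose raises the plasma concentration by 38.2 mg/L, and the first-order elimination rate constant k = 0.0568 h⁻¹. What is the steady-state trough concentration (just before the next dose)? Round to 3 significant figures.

Fraction remaining after one interval: e^(−kτ) = e^(−0.05680 × 5.80) = 0.7193
R = 1 / (1 − 0.7193) = 3.563
Css,max = 38.2 × 3.563 = 136.1 mg/L
Css,min = Css,max × e^(−kτ) = 136.1 × 0.7193 ≈ 97.9 mg/L

97.9 mg/L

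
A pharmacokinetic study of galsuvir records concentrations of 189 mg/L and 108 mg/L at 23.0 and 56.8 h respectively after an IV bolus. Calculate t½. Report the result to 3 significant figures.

k = ln(C₁/C₂) / (t₂ − t₁) = ln(189/108) / (56.8 − 23.0)
  = 0.5596 / 33.80 = 0.01656 h⁻¹
t½ = ln 2 / k = ln 2 / 0.01656 ≈ 41.9 hours

41.9 hours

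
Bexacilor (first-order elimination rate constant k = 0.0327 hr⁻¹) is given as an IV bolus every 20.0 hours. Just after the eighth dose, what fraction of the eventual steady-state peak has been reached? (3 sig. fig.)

0.995

f_n = 1 − e^(−nkτ) = 1 − e^(−8 × 0.03270 × 20.0) = 1 − e^(−5.232) = 1 − 0.005343 ≈ 0.995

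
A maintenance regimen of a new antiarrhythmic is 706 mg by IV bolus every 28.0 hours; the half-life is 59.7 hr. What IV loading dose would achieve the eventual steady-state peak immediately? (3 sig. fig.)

2540 mg

k = ln 2 / 59.7 = 0.01161 hr⁻¹
Accumulation ratio R = 1 / (1 − e^(−kτ)) = 1 / (1 − e^(−0.01161×28.0)) = 1 / (1 − 0.7225) = 3.603
Loading dose = maintenance dose × R = 706 × 3.603 ≈ 2540 mg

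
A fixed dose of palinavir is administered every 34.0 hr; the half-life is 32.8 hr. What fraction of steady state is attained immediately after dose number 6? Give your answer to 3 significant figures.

k = ln 2 / 32.8 = 0.02113 hr⁻¹
f_n = 1 − e^(−nkτ) = 1 − e^(−6 × 0.02113 × 34.0) = 1 − e^(−4.311) = 1 − 0.01342 ≈ 0.987

0.987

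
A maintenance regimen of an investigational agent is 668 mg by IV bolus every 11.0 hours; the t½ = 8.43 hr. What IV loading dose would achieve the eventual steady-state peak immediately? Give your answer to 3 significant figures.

k = ln 2 / 8.43 = 0.08222 hr⁻¹
Accumulation ratio R = 1 / (1 − e^(−kτ)) = 1 / (1 − e^(−0.08222×11.0)) = 1 / (1 − 0.4048) = 1.680
Loading dose = maintenance dose × R = 668 × 1.680 ≈ 1120 mg

1120 mg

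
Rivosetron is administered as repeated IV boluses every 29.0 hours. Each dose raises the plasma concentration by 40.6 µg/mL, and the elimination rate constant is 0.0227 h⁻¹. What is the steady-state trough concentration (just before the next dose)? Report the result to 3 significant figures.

Fraction remaining after one interval: e^(−kτ) = e^(−0.02270 × 29.0) = 0.5177
R = 1 / (1 − 0.5177) = 2.074
Css,max = 40.6 × 2.074 = 84.19 µg/mL
Css,min = Css,max × e^(−kτ) = 84.19 × 0.5177 ≈ 43.6 µg/mL

43.6 µg/mL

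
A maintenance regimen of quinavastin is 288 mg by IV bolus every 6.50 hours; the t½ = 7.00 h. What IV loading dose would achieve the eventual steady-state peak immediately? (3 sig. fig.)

607 mg

k = ln 2 / 7.00 = 0.09902 h⁻¹
Accumulation ratio R = 1 / (1 − e^(−kτ)) = 1 / (1 − e^(−0.09902×6.50)) = 1 / (1 − 0.5254) = 2.107
Loading dose = maintenance dose × R = 288 × 2.107 ≈ 607 mg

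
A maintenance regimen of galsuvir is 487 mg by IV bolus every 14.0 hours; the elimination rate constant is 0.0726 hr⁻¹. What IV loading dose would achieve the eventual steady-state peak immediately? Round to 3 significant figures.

763 mg

Accumulation ratio R = 1 / (1 − e^(−kτ)) = 1 / (1 − e^(−0.07260×14.0)) = 1 / (1 − 0.3619) = 1.567
Loading dose = maintenance dose × R = 487 × 1.567 ≈ 763 mg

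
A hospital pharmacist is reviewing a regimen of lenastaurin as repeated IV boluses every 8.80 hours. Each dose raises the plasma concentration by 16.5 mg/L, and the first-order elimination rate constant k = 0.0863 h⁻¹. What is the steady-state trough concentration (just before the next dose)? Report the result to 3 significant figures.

Fraction remaining after one interval: e^(−kτ) = e^(−0.08630 × 8.80) = 0.4679
R = 1 / (1 − 0.4679) = 1.879
Css,max = 16.5 × 1.879 = 31.01 mg/L
Css,min = Css,max × e^(−kτ) = 31.01 × 0.4679 ≈ 14.5 mg/L

14.5 mg/L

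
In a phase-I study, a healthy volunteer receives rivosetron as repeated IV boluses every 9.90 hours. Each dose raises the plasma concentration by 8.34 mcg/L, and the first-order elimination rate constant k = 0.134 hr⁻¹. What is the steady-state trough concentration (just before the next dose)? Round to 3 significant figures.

3.01 mcg/L

Fraction remaining after one interval: e^(−kτ) = e^(−0.1340 × 9.90) = 0.2654
R = 1 / (1 − 0.2654) = 1.361
Css,max = 8.34 × 1.361 = 11.35 mcg/L
Css,min = Css,max × e^(−kτ) = 11.35 × 0.2654 ≈ 3.01 mcg/L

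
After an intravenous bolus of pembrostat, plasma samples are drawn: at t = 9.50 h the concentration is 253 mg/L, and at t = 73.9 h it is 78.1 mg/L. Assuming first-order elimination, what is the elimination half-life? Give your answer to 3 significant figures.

k = ln(C₁/C₂) / (t₂ − t₁) = ln(253/78.1) / (73.9 − 9.50)
  = 1.175 / 64.40 = 0.01825 h⁻¹
t½ = ln 2 / k = ln 2 / 0.01825 ≈ 38.0 hours

38.0 hours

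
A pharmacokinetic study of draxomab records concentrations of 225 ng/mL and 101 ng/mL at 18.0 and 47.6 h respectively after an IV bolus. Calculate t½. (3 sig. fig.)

k = ln(C₁/C₂) / (t₂ − t₁) = ln(225/101) / (47.6 − 18.0)
  = 0.8010 / 29.60 = 0.02706 h⁻¹
t½ = ln 2 / k = ln 2 / 0.02706 ≈ 25.6 hours

25.6 hours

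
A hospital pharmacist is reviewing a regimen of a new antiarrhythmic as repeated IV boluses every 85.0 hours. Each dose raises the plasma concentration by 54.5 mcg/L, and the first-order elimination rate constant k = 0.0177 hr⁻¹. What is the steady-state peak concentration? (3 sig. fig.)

70.1 mcg/L

Fraction remaining after one interval: e^(−kτ) = e^(−0.01770 × 85.0) = 0.2221
R = 1 / (1 − 0.2221) = 1.286
Css,max = 54.5 × 1.286 ≈ 70.1 mcg/L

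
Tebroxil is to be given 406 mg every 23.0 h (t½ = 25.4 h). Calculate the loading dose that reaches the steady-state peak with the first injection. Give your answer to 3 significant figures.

871 mg

k = ln 2 / 25.4 = 0.02729 h⁻¹
Accumulation ratio R = 1 / (1 − e^(−kτ)) = 1 / (1 − e^(−0.02729×23.0)) = 1 / (1 − 0.5338) = 2.145
Loading dose = maintenance dose × R = 406 × 2.145 ≈ 871 mg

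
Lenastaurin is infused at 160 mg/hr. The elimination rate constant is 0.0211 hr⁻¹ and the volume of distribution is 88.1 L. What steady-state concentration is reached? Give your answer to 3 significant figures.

86.1 µg/mL

CL = k · V = 0.0211 × 88.1 = 1.859 L/hr
Css = rate / CL = 160 / 1.859 ≈ 86.1 µg/mL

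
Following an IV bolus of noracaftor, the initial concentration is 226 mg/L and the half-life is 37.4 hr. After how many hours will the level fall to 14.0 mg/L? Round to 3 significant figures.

150 hours

k = ln 2 / 37.4 = 0.01853 hr⁻¹
C(t) = C₀ e^(−kt)  ⇒  t = ln(C₀/C) / k
t = ln(226/14.0) / 0.01853 = 2.781 / 0.01853 ≈ 150 hours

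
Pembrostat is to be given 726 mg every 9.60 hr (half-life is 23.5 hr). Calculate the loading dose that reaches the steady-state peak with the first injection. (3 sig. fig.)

2940 mg

k = ln 2 / 23.5 = 0.02950 hr⁻¹
Accumulation ratio R = 1 / (1 − e^(−kτ)) = 1 / (1 − e^(−0.02950×9.60)) = 1 / (1 − 0.7534) = 4.055
Loading dose = maintenance dose × R = 726 × 4.055 ≈ 2940 mg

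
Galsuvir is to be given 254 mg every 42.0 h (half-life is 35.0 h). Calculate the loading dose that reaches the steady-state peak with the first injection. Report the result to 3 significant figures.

450 mg

k = ln 2 / 35.0 = 0.01980 h⁻¹
Accumulation ratio R = 1 / (1 − e^(−kτ)) = 1 / (1 − e^(−0.01980×42.0)) = 1 / (1 − 0.4353) = 1.771
Loading dose = maintenance dose × R = 254 × 1.771 ≈ 450 mg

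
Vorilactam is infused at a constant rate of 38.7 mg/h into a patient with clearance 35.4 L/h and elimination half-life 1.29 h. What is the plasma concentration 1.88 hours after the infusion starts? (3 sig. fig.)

Css = rate / CL = 38.7 / 35.4 = 1.093 µg/mL
k = ln 2 / 1.29 = 0.5373 h⁻¹
C(t) = Css (1 − e^(−kt)) = 1.093 × (1 − e^(−1.010)) = 1.093 × 0.6358 ≈ 0.695 µg/mL

0.695 µg/mL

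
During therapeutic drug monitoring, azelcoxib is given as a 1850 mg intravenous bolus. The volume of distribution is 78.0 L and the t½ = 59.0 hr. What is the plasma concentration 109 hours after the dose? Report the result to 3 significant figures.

C₀ = dose / V = 1850 / 78.0 = 23.72 µg/mL
k = ln 2 / 59.0 = 0.01175 hr⁻¹
C(t) = C₀ e^(−kt) = 23.72 × e^(−0.01175 × 109) = 23.72 × e^(−1.281) = 23.72 × 0.2779 ≈ 6.59 µg/mL

6.59 µg/mL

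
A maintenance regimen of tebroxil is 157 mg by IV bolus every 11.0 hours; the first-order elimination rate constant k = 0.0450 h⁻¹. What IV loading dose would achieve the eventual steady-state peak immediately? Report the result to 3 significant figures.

Accumulation ratio R = 1 / (1 − e^(−kτ)) = 1 / (1 − e^(−0.04500×11.0)) = 1 / (1 − 0.6096) = 2.561
Loading dose = maintenance dose × R = 157 × 2.561 ≈ 402 mg

402 mg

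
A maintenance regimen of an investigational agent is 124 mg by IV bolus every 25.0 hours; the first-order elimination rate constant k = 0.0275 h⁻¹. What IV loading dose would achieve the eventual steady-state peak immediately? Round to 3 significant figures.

249 mg

Accumulation ratio R = 1 / (1 − e^(−kτ)) = 1 / (1 − e^(−0.02750×25.0)) = 1 / (1 − 0.5028) = 2.011
Loading dose = maintenance dose × R = 124 × 2.011 ≈ 249 mg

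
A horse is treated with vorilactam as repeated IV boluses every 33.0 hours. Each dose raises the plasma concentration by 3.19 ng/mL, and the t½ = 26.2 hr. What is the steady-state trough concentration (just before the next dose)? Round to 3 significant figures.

k = ln 2 / 26.2 = 0.02646 hr⁻¹
Fraction remaining after one interval: e^(−kτ) = e^(−0.02646 × 33.0) = 0.4177
R = 1 / (1 − 0.4177) = 1.717
Css,max = 3.19 × 1.717 = 5.478 ng/mL
Css,min = Css,max × e^(−kτ) = 5.478 × 0.4177 ≈ 2.29 ng/mL

2.29 ng/mL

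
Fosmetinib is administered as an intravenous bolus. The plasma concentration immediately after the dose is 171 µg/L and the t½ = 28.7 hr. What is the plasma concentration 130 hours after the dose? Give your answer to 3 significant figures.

k = ln 2 / 28.7 = 0.02415 hr⁻¹
C(t) = C₀ e^(−kt) = 171 × e^(−0.02415 × 130) = 171 × e^(−3.140) = 171 × 0.04330 ≈ 7.40 µg/L

7.40 µg/L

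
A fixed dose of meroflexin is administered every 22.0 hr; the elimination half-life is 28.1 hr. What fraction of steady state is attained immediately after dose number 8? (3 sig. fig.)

k = ln 2 / 28.1 = 0.02467 hr⁻¹
f_n = 1 − e^(−nkτ) = 1 − e^(−8 × 0.02467 × 22.0) = 1 − e^(−4.341) = 1 − 0.01302 ≈ 0.987

0.987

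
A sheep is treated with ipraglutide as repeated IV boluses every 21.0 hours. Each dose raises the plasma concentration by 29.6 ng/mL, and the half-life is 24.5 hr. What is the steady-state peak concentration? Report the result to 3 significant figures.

66.1 ng/mL

k = ln 2 / 24.5 = 0.02829 hr⁻¹
Fraction remaining after one interval: e^(−kτ) = e^(−0.02829 × 21.0) = 0.5520
R = 1 / (1 − 0.5520) = 2.232
Css,max = 29.6 × 2.232 ≈ 66.1 ng/mL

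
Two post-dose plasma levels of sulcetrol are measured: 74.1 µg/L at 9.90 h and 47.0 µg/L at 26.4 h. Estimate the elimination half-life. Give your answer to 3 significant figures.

25.1 hours

k = ln(C₁/C₂) / (t₂ − t₁) = ln(74.1/47.0) / (26.4 − 9.90)
  = 0.4553 / 16.50 = 0.02759 h⁻¹
t½ = ln 2 / k = ln 2 / 0.02759 ≈ 25.1 hours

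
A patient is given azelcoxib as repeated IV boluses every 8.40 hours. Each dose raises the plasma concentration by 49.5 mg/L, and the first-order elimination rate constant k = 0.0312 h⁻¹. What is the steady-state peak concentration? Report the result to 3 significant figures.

215 mg/L

Fraction remaining after one interval: e^(−kτ) = e^(−0.03120 × 8.40) = 0.7694
R = 1 / (1 − 0.7694) = 4.337
Css,max = 49.5 × 4.337 ≈ 215 mg/L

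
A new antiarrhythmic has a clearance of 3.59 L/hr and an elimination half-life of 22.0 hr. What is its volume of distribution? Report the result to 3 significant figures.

k = ln 2 / t½ = ln 2 / 22.0 = 0.03151 hr⁻¹
V = CL / k = 3.59 / 0.03151 ≈ 114 L

114 L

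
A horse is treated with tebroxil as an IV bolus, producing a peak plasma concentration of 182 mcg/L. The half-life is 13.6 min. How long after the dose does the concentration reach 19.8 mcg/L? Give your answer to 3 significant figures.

43.5 minutes

k = ln 2 / 13.6 = 0.05097 min⁻¹
C(t) = C₀ e^(−kt)  ⇒  t = ln(C₀/C) / k
t = ln(182/19.8) / 0.05097 = 2.218 / 0.05097 ≈ 43.5 minutes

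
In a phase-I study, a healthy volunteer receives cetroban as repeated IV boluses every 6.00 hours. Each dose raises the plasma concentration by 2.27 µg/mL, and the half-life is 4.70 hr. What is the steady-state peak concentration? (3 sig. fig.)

3.87 µg/mL

k = ln 2 / 4.70 = 0.1475 hr⁻¹
Fraction remaining after one interval: e^(−kτ) = e^(−0.1475 × 6.00) = 0.4128
R = 1 / (1 − 0.4128) = 1.703
Css,max = 2.27 × 1.703 ≈ 3.87 µg/mL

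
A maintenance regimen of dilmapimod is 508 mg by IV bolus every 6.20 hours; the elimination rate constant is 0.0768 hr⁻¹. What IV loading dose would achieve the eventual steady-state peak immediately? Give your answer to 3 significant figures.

Accumulation ratio R = 1 / (1 − e^(−kτ)) = 1 / (1 − e^(−0.07680×6.20)) = 1 / (1 − 0.6212) = 2.640
Loading dose = maintenance dose × R = 508 × 2.640 ≈ 1340 mg

1340 mg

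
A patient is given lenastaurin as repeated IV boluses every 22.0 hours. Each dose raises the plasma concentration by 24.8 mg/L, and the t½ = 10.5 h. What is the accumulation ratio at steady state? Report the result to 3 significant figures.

k = ln 2 / 10.5 = 0.06601 h⁻¹
Fraction remaining after one interval: e^(−kτ) = e^(−0.06601 × 22.0) = 0.2340
R = 1 / (1 − 0.2340) = 1 / 0.7660 ≈ 1.31

1.31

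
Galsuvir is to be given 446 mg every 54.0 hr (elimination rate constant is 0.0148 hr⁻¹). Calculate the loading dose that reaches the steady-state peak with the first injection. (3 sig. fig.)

810 mg

Accumulation ratio R = 1 / (1 − e^(−kτ)) = 1 / (1 − e^(−0.01480×54.0)) = 1 / (1 − 0.4497) = 1.817
Loading dose = maintenance dose × R = 446 × 1.817 ≈ 810 mg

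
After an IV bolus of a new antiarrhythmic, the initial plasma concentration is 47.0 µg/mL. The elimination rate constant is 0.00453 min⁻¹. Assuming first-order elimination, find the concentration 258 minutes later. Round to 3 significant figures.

14.6 µg/mL

C(t) = C₀ e^(−kt) = 47.0 × e^(−0.004530 × 258) = 47.0 × e^(−1.169) = 47.0 × 0.3108 ≈ 14.6 µg/mL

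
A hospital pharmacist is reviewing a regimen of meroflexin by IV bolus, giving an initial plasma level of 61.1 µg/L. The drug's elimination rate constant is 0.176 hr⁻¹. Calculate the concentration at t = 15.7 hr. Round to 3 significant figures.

3.85 µg/L

C(t) = C₀ e^(−kt) = 61.1 × e^(−0.1760 × 15.7) = 61.1 × e^(−2.763) = 61.1 × 0.06309 ≈ 3.85 µg/L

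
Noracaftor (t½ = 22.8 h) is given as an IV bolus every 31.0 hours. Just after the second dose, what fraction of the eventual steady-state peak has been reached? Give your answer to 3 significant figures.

0.848

k = ln 2 / 22.8 = 0.03040 h⁻¹
f_n = 1 − e^(−nkτ) = 1 − e^(−2 × 0.03040 × 31.0) = 1 − e^(−1.885) = 1 − 0.1518 ≈ 0.848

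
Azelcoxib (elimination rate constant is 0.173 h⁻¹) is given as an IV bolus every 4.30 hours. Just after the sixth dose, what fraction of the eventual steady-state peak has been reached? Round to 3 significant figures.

0.988

f_n = 1 − e^(−nkτ) = 1 − e^(−6 × 0.1730 × 4.30) = 1 − e^(−4.463) = 1 − 0.01152 ≈ 0.988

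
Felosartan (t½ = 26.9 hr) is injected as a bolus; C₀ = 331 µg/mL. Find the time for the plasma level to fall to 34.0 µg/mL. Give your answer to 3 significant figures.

k = ln 2 / 26.9 = 0.02577 hr⁻¹
C(t) = C₀ e^(−kt)  ⇒  t = ln(C₀/C) / k
t = ln(331/34.0) / 0.02577 = 2.276 / 0.02577 ≈ 88.3 hours

88.3 hours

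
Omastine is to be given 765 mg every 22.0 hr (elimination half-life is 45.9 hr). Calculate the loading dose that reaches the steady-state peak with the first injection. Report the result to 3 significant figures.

k = ln 2 / 45.9 = 0.01510 hr⁻¹
Accumulation ratio R = 1 / (1 − e^(−kτ)) = 1 / (1 − e^(−0.01510×22.0)) = 1 / (1 − 0.7173) = 3.538
Loading dose = maintenance dose × R = 765 × 3.538 ≈ 2710 mg

2710 mg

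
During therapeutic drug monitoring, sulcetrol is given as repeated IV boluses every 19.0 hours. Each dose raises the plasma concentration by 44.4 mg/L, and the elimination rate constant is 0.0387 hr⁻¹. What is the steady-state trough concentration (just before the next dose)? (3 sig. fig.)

40.9 mg/L

Fraction remaining after one interval: e^(−kτ) = e^(−0.03870 × 19.0) = 0.4794
R = 1 / (1 − 0.4794) = 1.921
Css,max = 44.4 × 1.921 = 85.28 mg/L
Css,min = Css,max × e^(−kτ) = 85.28 × 0.4794 ≈ 40.9 mg/L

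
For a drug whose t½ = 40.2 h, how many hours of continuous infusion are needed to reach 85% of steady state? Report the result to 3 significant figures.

110 hours

k = ln 2 / 40.2 = 0.01724 h⁻¹
f = 1 − e^(−kt)  ⇒  t = −ln(1 − f) / k
t = −ln(1 − 0.85) / 0.01724 = 1.897 / 0.01724 ≈ 110 hours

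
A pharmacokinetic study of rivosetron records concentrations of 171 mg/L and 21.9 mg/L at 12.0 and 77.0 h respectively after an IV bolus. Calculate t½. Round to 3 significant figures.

21.9 hours

k = ln(C₁/C₂) / (t₂ − t₁) = ln(171/21.9) / (77.0 − 12.0)
  = 2.055 / 65.00 = 0.03162 h⁻¹
t½ = ln 2 / k = ln 2 / 0.03162 ≈ 21.9 hours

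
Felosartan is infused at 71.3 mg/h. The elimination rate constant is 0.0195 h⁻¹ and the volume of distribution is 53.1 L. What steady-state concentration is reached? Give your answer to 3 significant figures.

CL = k · V = 0.0195 × 53.1 = 1.035 L/h
Css = rate / CL = 71.3 / 1.035 ≈ 68.9 mg/L

68.9 mg/L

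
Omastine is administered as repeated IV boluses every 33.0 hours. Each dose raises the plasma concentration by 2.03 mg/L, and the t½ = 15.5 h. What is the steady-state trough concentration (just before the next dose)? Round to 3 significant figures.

k = ln 2 / 15.5 = 0.04472 h⁻¹
Fraction remaining after one interval: e^(−kτ) = e^(−0.04472 × 33.0) = 0.2286
R = 1 / (1 − 0.2286) = 1.296
Css,max = 2.03 × 1.296 = 2.632 mg/L
Css,min = Css,max × e^(−kτ) = 2.632 × 0.2286 ≈ 0.602 mg/L

0.602 mg/L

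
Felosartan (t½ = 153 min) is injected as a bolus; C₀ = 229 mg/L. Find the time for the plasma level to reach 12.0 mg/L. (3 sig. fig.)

651 minutes

k = ln 2 / 153 = 0.004530 min⁻¹
C(t) = C₀ e^(−kt)  ⇒  t = ln(C₀/C) / k
t = ln(229/12.0) / 0.004530 = 2.949 / 0.004530 ≈ 651 minutes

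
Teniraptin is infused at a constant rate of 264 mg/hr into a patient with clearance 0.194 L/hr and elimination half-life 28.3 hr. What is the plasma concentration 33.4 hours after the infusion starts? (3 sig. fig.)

Css = rate / CL = 264 / 0.194 = 1361 mg/L
k = ln 2 / 28.3 = 0.02449 hr⁻¹
C(t) = Css (1 − e^(−kt)) = 1361 × (1 − e^(−0.8181)) = 1361 × 0.5587 ≈ 760 mg/L

760 mg/L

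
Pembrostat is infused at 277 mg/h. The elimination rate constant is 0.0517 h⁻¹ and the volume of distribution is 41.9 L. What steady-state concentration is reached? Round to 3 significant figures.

128 mg/L

CL = k · V = 0.0517 × 41.9 = 2.166 L/h
Css = rate / CL = 277 / 2.166 ≈ 128 mg/L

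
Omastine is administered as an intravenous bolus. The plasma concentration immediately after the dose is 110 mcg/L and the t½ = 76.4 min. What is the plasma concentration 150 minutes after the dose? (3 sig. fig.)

k = ln 2 / 76.4 = 0.009073 min⁻¹
C(t) = C₀ e^(−kt) = 110 × e^(−0.009073 × 150) = 110 × e^(−1.361) = 110 × 0.2564 ≈ 28.2 mcg/L

28.2 mcg/L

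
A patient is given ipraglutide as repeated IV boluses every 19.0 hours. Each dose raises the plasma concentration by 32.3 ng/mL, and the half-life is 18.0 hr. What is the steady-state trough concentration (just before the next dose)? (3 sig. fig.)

29.9 ng/mL

k = ln 2 / 18.0 = 0.03851 hr⁻¹
Fraction remaining after one interval: e^(−kτ) = e^(−0.03851 × 19.0) = 0.4811
R = 1 / (1 − 0.4811) = 1.927
Css,max = 32.3 × 1.927 = 62.25 ng/mL
Css,min = Css,max × e^(−kτ) = 62.25 × 0.4811 ≈ 29.9 ng/mL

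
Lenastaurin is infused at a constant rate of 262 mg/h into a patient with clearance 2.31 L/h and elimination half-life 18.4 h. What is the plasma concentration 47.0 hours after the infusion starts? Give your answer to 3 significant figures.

Css = rate / CL = 262 / 2.31 = 113.4 µg/mL
k = ln 2 / 18.4 = 0.03767 h⁻¹
C(t) = Css (1 − e^(−kt)) = 113.4 × (1 − e^(−1.771)) = 113.4 × 0.8298 ≈ 94.1 µg/mL

94.1 µg/mL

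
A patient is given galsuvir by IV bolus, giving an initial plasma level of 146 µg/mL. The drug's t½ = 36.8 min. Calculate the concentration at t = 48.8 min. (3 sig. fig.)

58.2 µg/mL

k = ln 2 / 36.8 = 0.01884 min⁻¹
48.8 min is 1.326 half-lives, so C = 146 × (1/2)^1.326 = 146 × 0.3988 ≈ 58.2 µg/mL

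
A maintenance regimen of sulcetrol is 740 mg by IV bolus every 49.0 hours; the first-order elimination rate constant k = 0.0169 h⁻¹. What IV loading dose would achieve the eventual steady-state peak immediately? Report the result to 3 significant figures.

Accumulation ratio R = 1 / (1 − e^(−kτ)) = 1 / (1 − e^(−0.01690×49.0)) = 1 / (1 − 0.4369) = 1.776
Loading dose = maintenance dose × R = 740 × 1.776 ≈ 1310 mg

1310 mg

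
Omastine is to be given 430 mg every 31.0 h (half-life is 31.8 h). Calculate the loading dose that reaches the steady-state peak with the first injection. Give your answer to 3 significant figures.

k = ln 2 / 31.8 = 0.02180 h⁻¹
Accumulation ratio R = 1 / (1 − e^(−kτ)) = 1 / (1 − e^(−0.02180×31.0)) = 1 / (1 − 0.5088) = 2.036
Loading dose = maintenance dose × R = 430 × 2.036 ≈ 875 mg

875 mg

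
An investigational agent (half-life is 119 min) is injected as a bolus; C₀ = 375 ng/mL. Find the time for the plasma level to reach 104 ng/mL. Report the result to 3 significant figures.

k = ln 2 / 119 = 0.005825 min⁻¹
C(t) = C₀ e^(−kt)  ⇒  t = ln(C₀/C) / k
t = ln(375/104) / 0.005825 = 1.283 / 0.005825 ≈ 220 minutes

220 minutes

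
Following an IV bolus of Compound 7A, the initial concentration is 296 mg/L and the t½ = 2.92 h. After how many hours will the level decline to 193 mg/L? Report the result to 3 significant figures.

1.80 hours

k = ln 2 / 2.92 = 0.2374 h⁻¹
C(t) = C₀ e^(−kt)  ⇒  t = ln(C₀/C) / k
t = ln(296/193) / 0.2374 = 0.4277 / 0.2374 ≈ 1.80 hours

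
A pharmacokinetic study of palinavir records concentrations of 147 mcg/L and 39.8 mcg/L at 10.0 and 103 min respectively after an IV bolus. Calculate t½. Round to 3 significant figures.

49.3 minutes

k = ln(C₁/C₂) / (t₂ − t₁) = ln(147/39.8) / (103 − 10.0)
  = 1.307 / 93.00 = 0.01405 min⁻¹
t½ = ln 2 / k = ln 2 / 0.01405 ≈ 49.3 minutes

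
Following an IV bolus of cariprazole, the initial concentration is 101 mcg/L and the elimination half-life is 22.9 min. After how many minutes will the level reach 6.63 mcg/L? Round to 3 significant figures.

90.0 minutes

k = ln 2 / 22.9 = 0.03027 min⁻¹
C(t) = C₀ e^(−kt)  ⇒  t = ln(C₀/C) / k
t = ln(101/6.63) / 0.03027 = 2.724 / 0.03027 ≈ 90.0 minutes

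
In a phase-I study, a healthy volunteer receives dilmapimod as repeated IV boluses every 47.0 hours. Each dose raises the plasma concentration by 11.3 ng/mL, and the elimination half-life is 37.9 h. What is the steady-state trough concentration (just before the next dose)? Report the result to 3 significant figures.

8.30 ng/mL

k = ln 2 / 37.9 = 0.01829 h⁻¹
Fraction remaining after one interval: e^(−kτ) = e^(−0.01829 × 47.0) = 0.4233
R = 1 / (1 − 0.4233) = 1.734
Css,max = 11.3 × 1.734 = 19.60 ng/mL
Css,min = Css,max × e^(−kτ) = 19.60 × 0.4233 ≈ 8.30 ng/mL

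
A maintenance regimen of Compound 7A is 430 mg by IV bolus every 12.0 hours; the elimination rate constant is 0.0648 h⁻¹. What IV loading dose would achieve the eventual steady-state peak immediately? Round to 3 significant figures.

Accumulation ratio R = 1 / (1 − e^(−kτ)) = 1 / (1 − e^(−0.06480×12.0)) = 1 / (1 − 0.4595) = 1.850
Loading dose = maintenance dose × R = 430 × 1.850 ≈ 796 mg

796 mg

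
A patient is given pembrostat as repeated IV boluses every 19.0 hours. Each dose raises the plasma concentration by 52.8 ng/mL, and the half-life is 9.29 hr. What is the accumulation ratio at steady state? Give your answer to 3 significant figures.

1.32

k = ln 2 / 9.29 = 0.07461 hr⁻¹
Fraction remaining after one interval: e^(−kτ) = e^(−0.07461 × 19.0) = 0.2423
R = 1 / (1 − 0.2423) = 1 / 0.7577 ≈ 1.32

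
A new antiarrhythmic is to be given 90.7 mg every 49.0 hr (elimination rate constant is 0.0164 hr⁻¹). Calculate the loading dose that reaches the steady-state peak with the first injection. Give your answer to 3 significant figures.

Accumulation ratio R = 1 / (1 − e^(−kτ)) = 1 / (1 − e^(−0.01640×49.0)) = 1 / (1 − 0.4477) = 1.811
Loading dose = maintenance dose × R = 90.7 × 1.811 ≈ 164 mg

164 mg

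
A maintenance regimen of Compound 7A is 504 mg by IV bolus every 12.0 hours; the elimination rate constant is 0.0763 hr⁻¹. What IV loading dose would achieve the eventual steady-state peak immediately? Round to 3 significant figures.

840 mg

Accumulation ratio R = 1 / (1 − e^(−kτ)) = 1 / (1 − e^(−0.07630×12.0)) = 1 / (1 − 0.4003) = 1.667
Loading dose = maintenance dose × R = 504 × 1.667 ≈ 840 mg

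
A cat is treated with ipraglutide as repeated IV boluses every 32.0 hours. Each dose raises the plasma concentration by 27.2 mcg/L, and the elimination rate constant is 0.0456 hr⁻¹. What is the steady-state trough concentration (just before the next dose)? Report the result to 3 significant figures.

Fraction remaining after one interval: e^(−kτ) = e^(−0.04560 × 32.0) = 0.2324
R = 1 / (1 − 0.2324) = 1.303
Css,max = 27.2 × 1.303 = 35.44 mcg/L
Css,min = Css,max × e^(−kτ) = 35.44 × 0.2324 ≈ 8.24 mcg/L

8.24 mcg/L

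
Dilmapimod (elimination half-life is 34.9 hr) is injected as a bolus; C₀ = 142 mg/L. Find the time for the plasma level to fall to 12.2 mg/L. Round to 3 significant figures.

k = ln 2 / 34.9 = 0.01986 hr⁻¹
C(t) = C₀ e^(−kt)  ⇒  t = ln(C₀/C) / k
t = ln(142/12.2) / 0.01986 = 2.454 / 0.01986 ≈ 124 hours

124 hours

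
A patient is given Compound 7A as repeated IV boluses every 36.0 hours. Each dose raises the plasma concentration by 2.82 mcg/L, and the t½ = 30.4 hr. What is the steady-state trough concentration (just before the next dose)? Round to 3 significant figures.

2.22 mcg/L

k = ln 2 / 30.4 = 0.02280 hr⁻¹
Fraction remaining after one interval: e^(−kτ) = e^(−0.02280 × 36.0) = 0.4401
R = 1 / (1 − 0.4401) = 1.786
Css,max = 2.82 × 1.786 = 5.036 mcg/L
Css,min = Css,max × e^(−kτ) = 5.036 × 0.4401 ≈ 2.22 mcg/L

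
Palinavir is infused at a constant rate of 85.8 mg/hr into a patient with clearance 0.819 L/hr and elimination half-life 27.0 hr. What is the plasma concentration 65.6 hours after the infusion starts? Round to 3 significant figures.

85.3 mg/L

Css = rate / CL = 85.8 / 0.819 = 104.8 mg/L
k = ln 2 / 27.0 = 0.02567 hr⁻¹
C(t) = Css (1 − e^(−kt)) = 104.8 × (1 − e^(−1.684)) = 104.8 × 0.8144 ≈ 85.3 mg/L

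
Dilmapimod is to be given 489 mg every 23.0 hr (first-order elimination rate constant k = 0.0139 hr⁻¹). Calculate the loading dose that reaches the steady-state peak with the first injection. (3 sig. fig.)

1790 mg

Accumulation ratio R = 1 / (1 − e^(−kτ)) = 1 / (1 − e^(−0.01390×23.0)) = 1 / (1 − 0.7264) = 3.655
Loading dose = maintenance dose × R = 489 × 3.655 ≈ 1790 mg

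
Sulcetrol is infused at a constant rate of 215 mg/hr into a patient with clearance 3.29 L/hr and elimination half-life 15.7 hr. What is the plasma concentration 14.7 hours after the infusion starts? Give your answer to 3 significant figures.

31.2 µg/mL

Css = rate / CL = 215 / 3.29 = 65.35 µg/mL
k = ln 2 / 15.7 = 0.04415 hr⁻¹
C(t) = Css (1 − e^(−kt)) = 65.35 × (1 − e^(−0.6490)) = 65.35 × 0.4774 ≈ 31.2 µg/mL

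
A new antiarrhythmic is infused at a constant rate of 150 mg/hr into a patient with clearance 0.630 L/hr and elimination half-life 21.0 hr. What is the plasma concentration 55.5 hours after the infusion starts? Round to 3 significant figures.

200 µg/mL

Css = rate / CL = 150 / 0.630 = 238.1 µg/mL
k = ln 2 / 21.0 = 0.03301 hr⁻¹
C(t) = Css (1 − e^(−kt)) = 238.1 × (1 − e^(−1.832)) = 238.1 × 0.8399 ≈ 200 µg/mL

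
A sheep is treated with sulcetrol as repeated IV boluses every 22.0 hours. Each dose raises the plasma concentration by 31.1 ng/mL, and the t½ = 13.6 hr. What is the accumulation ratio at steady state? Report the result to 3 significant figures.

1.48

k = ln 2 / 13.6 = 0.05097 hr⁻¹
Fraction remaining after one interval: e^(−kτ) = e^(−0.05097 × 22.0) = 0.3259
R = 1 / (1 − 0.3259) = 1 / 0.6741 ≈ 1.48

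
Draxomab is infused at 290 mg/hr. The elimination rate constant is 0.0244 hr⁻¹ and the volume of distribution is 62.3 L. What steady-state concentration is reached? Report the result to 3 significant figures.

191 µg/mL

CL = k · V = 0.0244 × 62.3 = 1.520 L/hr
Css = rate / CL = 290 / 1.520 ≈ 191 µg/mL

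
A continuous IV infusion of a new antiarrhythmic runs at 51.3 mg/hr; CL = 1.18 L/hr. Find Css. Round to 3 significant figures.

Css = infusion rate / CL = 51.3 / 1.18 ≈ 43.5 µg/mL

43.5 µg/mL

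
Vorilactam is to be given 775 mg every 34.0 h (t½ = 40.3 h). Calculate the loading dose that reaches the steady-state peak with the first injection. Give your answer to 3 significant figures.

k = ln 2 / 40.3 = 0.01720 h⁻¹
Accumulation ratio R = 1 / (1 − e^(−kτ)) = 1 / (1 − e^(−0.01720×34.0)) = 1 / (1 − 0.5572) = 2.258
Loading dose = maintenance dose × R = 775 × 2.258 ≈ 1750 mg

1750 mg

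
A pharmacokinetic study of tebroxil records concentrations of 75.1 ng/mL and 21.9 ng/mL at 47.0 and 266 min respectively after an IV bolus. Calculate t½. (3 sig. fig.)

123 minutes

k = ln(C₁/C₂) / (t₂ − t₁) = ln(75.1/21.9) / (266 − 47.0)
  = 1.232 / 219.0 = 0.005627 min⁻¹
t½ = ln 2 / k = ln 2 / 0.005627 ≈ 123 minutes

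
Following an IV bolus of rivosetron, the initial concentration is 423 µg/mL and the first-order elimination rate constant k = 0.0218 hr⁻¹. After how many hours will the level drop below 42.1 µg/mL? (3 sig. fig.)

C(t) = C₀ e^(−kt)  ⇒  t = ln(C₀/C) / k
t = ln(423/42.1) / 0.02180 = 2.307 / 0.02180 ≈ 106 hours

106 hours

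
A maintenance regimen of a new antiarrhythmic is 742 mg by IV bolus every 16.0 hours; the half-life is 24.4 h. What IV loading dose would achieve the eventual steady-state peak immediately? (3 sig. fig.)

2030 mg

k = ln 2 / 24.4 = 0.02841 h⁻¹
Accumulation ratio R = 1 / (1 − e^(−kτ)) = 1 / (1 − e^(−0.02841×16.0)) = 1 / (1 − 0.6348) = 2.738
Loading dose = maintenance dose × R = 742 × 2.738 ≈ 2030 mg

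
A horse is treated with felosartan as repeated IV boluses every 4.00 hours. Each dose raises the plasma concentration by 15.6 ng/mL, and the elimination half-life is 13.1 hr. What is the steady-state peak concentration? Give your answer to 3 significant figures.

81.8 ng/mL

k = ln 2 / 13.1 = 0.05291 hr⁻¹
Fraction remaining after one interval: e^(−kτ) = e^(−0.05291 × 4.00) = 0.8092
R = 1 / (1 − 0.8092) = 5.242
Css,max = 15.6 × 5.242 ≈ 81.8 ng/mL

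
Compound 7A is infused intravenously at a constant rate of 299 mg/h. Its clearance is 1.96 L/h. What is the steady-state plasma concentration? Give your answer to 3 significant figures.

153 µg/mL

Css = infusion rate / CL = 299 / 1.96 ≈ 153 µg/mL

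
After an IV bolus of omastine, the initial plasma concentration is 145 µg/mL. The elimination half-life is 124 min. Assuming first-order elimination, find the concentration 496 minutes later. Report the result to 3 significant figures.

9.06 µg/mL

k = ln 2 / 124 = 0.005590 min⁻¹
C(t) = C₀ e^(−kt) = 145 × e^(−0.005590 × 496) = 145 × e^(−2.773) = 145 × 0.06250 ≈ 9.06 µg/mL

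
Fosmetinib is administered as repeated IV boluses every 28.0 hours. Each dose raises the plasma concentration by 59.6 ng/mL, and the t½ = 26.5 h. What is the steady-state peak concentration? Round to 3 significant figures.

k = ln 2 / 26.5 = 0.02616 h⁻¹
Fraction remaining after one interval: e^(−kτ) = e^(−0.02616 × 28.0) = 0.4808
R = 1 / (1 − 0.4808) = 1.926
Css,max = 59.6 × 1.926 ≈ 115 ng/mL

115 ng/mL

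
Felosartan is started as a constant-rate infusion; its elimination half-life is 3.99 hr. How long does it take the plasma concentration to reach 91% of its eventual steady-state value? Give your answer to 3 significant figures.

k = ln 2 / 3.99 = 0.1737 hr⁻¹
f = 1 − e^(−kt)  ⇒  t = −ln(1 − f) / k
t = −ln(1 − 0.91) / 0.1737 = 2.408 / 0.1737 ≈ 13.9 hours

13.9 hours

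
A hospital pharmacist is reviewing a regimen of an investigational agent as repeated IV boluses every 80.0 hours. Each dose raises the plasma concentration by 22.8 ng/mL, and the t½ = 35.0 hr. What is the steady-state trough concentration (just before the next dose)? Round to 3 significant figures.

k = ln 2 / 35.0 = 0.01980 hr⁻¹
Fraction remaining after one interval: e^(−kτ) = e^(−0.01980 × 80.0) = 0.2051
R = 1 / (1 − 0.2051) = 1.258
Css,max = 22.8 × 1.258 = 28.68 ng/mL
Css,min = Css,max × e^(−kτ) = 28.68 × 0.2051 ≈ 5.88 ng/mL

5.88 ng/mL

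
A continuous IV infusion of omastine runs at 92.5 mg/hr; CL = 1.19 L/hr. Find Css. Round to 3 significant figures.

Css = infusion rate / CL = 92.5 / 1.19 ≈ 77.7 µg/mL

77.7 µg/mL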